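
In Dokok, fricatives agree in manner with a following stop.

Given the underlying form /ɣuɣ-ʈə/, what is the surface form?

[ɣugʈə]

/ɣ/ is a voiced velar fricative. The following trigger /ʈ/ is a stop, so /ɣ/ must become a stop as well.
Changing only its manner to stop gives [g] — the voiced velar stop.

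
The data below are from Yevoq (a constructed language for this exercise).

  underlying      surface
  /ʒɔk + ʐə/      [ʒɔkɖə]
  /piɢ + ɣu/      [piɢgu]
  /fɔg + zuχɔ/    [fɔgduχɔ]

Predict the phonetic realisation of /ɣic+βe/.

[ɣicbe]

The data show progressive manner assimilation: /ʐ/ → [ɖ] after /k/; /ɣ/ → [g] after /ɢ/; /z/ → [d] after /g/. In each pair only manner changes, matching the preceding consonant, while place and voice stay constant.
The rule targets /β/ (voiced bilabial fricative), which sits after the trigger /c/ (stop).
Changing only its manner to stop gives [b] — the voiced bilabial stop.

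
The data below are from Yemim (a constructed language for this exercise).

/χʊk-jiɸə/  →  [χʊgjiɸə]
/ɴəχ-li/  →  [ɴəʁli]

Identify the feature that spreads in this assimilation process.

Underlying /k/ is realised as [g] next to /j/; /j/ itself does not change.
The change voiceless → voiced matches the voicing of the following /j/, identifying this as voicing assimilation.
The same holds elsewhere in the data: /χ/ → [ʁ] before /l/ (voiceless → voiced, matching voiced) — only voicing changes, and always toward the following segment.

voicing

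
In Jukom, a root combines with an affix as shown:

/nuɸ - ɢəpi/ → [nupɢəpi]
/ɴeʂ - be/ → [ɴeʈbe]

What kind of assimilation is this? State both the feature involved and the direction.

Comparing underlying and surface forms, /ɸ/ → [p] is the alternation; the neighbouring /ɢ/ is constant.
/ɸ/ is a fricative while /ɢ/ is a stop; the output [p] is a stop, matching the trigger — so the feature that spreads is manner.
Place and voice are unchanged, so the assimilation is partial, not total.
The same holds elsewhere in the data: /ʂ/ → [ʈ] before /b/ (fricative → stop, matching a stop) — only manner changes, and always toward the following segment.
The trigger is the following segment, so the direction is regressive (anticipatory).

regressive manner assimilation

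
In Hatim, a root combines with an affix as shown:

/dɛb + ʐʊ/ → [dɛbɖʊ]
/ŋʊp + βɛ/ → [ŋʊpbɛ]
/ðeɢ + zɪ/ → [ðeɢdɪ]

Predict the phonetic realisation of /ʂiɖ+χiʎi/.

[ʂiɖqiʎi]

The data show progressive manner assimilation: /ʐ/ → [ɖ] after /b/; /β/ → [b] after /p/; /z/ → [d] after /ɢ/. In each pair only manner changes, matching the preceding consonant, while place and voice stay constant.
/χ/ is a voiceless uvular fricative. The preceding trigger /ɖ/ is a stop, so /χ/ must become a stop as well.
A voiceless uvular stop is [q], so the surface segment is [q].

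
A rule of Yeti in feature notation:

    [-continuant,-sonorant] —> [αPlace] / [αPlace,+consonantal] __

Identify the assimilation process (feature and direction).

The shared variable α links the value of the place features (abbreviated [Place]) on the target to the same value on the neighbouring segment, so place is the feature that assimilates.
The conditioning segment sits to the left of the focus bar, meaning the trigger precedes the segment that changes — progressive assimilation.

progressive place assimilation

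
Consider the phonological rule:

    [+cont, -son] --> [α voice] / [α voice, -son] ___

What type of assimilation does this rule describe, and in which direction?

The shared variable α links the value of [voice] on the target to the same value on the neighbouring segment, so voicing is the feature that assimilates.
Since the environment is written before the underscore, the trigger precedes the target; the direction is progressive.

progressive voicing assimilation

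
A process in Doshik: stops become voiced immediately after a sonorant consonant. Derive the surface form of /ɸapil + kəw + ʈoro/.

The rule targets /k/ (voiceless velar stop), which sits after the trigger /l/ (voiced).
Changing only its voicing to voiced gives [g] — the voiced velar stop.
At the second juncture, /ʈ/ likewise becomes [ɖ] adjacent to /w/.

[ɸapilgəwɖoro]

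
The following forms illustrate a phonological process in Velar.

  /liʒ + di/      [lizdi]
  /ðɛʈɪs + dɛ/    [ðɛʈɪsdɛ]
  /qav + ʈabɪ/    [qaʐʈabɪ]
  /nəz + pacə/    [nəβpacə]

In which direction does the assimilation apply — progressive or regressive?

Underlying /ʒ/ is realised as [z] next to /d/; /d/ itself does not change.
/ʒ/ is postalveolar while /d/ is alveolar; the output [z] is alveolar, matching the trigger — so the feature that spreads is place.
The same holds elsewhere in the data: /v/ → [ʐ] before /ʈ/ (labiodental → retroflex, matching retroflex); /z/ → [β] before /p/ (alveolar → bilabial, matching bilabial) — only place changes, and always toward the following segment.
No alternation appears in [ðɛʈɪsdɛ]: there the adjacent consonants already agree in place (/s/ and /d/ are both alveolar), so this form is consistent with the same rule.
The trigger is the following segment, so the direction is regressive (anticipatory).

regressive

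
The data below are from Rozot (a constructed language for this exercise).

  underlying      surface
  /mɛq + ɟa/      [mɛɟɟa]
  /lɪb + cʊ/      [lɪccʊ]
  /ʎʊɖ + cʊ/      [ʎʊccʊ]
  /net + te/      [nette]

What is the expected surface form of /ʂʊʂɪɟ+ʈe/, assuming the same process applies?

[ʂʊʂɪʈʈe]

The data show regressive total assimilation (/q/ → [ɟ] before /ɟ/; /b/ → [c] before /c/; /ɖ/ → [c] before /c/): in every case the target segment becomes identical to its following neighbour, copying more than a single feature.
In [nette] the two consonants at the boundary are already identical (/t/ + /t/), so the rule applies vacuously and nothing changes.
/ɟ/ is the segment targeted by the rule; it sits immediately before /ʈ/, so it assimilates completely and surfaces as [ʈ].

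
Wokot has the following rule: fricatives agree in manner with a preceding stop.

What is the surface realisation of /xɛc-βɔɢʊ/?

[xɛcbɔɢʊ]

The rule targets /β/ (voiced bilabial fricative), which sits after the trigger /c/ (stop).
A voiced bilabial stop is [b], so the surface segment is [b].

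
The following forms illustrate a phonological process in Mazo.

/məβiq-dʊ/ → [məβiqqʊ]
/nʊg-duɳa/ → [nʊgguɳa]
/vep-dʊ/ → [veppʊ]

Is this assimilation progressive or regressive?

The segment that alternates is /d/, which surfaces as [q] when adjacent to /q/.
The output [q] is identical to the trigger /q/ — every feature (place, manner, voicing) has been copied — so this is total assimilation.
The other forms behave the same way: /d/ → [g] after /g/; /d/ → [p] after /p/ — in each case the output is a copy of the preceding consonant.
The trigger is the preceding segment, so the direction is progressive (perseverative).

progressive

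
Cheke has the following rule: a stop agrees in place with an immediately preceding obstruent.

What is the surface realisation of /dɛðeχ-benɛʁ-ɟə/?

[dɛðeχɢenɛʁɢə]

The rule targets /b/ (voiced bilabial stop), which sits after the trigger /χ/ (uvular).
Changing only its place to uvular gives [ɢ] — the voiced uvular stop.
The same rule applies at the second boundary: /ɟ/ → [ɢ] next to /ʁ/.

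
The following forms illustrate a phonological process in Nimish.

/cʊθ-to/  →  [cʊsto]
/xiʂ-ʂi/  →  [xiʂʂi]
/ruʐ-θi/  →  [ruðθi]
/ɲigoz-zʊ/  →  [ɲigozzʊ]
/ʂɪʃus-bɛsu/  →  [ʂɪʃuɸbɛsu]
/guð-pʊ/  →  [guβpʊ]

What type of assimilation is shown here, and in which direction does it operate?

regressive place assimilation

Comparing underlying and surface forms, /θ/ → [s] is the alternation; the neighbouring /t/ is constant.
The change dental → alveolar matches the place of the following /t/, identifying this as place assimilation.
Manner and voice are unchanged, so the assimilation is partial, not total.
The other alternating forms pattern the same way: /ʐ/ → [ð] before /θ/ (retroflex → dental, matching dental); /s/ → [ɸ] before /b/ (alveolar → bilabial, matching bilabial); /ð/ → [β] before /p/ (dental → bilabial, matching bilabial) — only place changes, and always toward the following segment.
Nothing changes in [xiʂʂi], [ɲigozzʊ]: there the adjacent consonants already agree in place (/ʂ/ and /ʂ/ are both retroflex; /z/ and /z/ are both alveolar), so these forms are consistent with the same rule.
The trigger is the following segment, so the direction is regressive (anticipatory).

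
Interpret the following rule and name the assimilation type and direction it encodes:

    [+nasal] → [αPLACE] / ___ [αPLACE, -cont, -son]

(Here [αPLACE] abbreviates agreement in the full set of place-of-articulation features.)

The rule copies the place features (abbreviated [PLACE]) from the environment onto the target, so the assimilating feature is place.
Since the environment is written after the underscore, the trigger follows the target; the direction is regressive.

regressive place assimilation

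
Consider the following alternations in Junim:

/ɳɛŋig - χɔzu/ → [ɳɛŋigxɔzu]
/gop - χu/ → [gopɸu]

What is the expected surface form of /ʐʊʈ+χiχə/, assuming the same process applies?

The data show progressive place assimilation: /χ/ → [x] after /g/; /χ/ → [ɸ] after /p/. In each pair only place changes, matching the preceding consonant, while manner and voice stay constant.
/χ/ is a voiceless uvular fricative. The preceding trigger /ʈ/ is retroflex, so /χ/ must become retroflex as well.
The voiceless retroflex fricative is [ʂ], so /χ/ → [ʂ].

[ʐʊʈʂiχə]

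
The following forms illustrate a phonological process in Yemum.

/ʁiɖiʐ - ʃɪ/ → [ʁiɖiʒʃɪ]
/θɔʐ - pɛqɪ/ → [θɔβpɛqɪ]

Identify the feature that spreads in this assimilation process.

place

Underlying /ʐ/ is realised as [ʒ] next to /ʃ/; /ʃ/ itself does not change.
/ʐ/ is retroflex while /ʃ/ is postalveolar; the output [ʒ] is postalveolar, matching the trigger — so the feature that spreads is place.
The same holds elsewhere in the data: /ʐ/ → [β] before /p/ (retroflex → bilabial, matching bilabial) — only place changes, and always toward the following segment.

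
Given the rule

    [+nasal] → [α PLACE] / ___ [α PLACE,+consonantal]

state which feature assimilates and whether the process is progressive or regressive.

The rule copies the place features (abbreviated [PLACE]) from the environment onto the target, so the assimilating feature is place.
Since the environment is written after the underscore, the trigger follows the target; the direction is regressive.

regressive place assimilation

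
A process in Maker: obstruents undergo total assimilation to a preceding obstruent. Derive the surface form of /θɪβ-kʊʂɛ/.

/k/ is the segment targeted by the rule; it sits immediately after /β/, so it assimilates completely and surfaces as [β].

[θɪββʊʂɛ]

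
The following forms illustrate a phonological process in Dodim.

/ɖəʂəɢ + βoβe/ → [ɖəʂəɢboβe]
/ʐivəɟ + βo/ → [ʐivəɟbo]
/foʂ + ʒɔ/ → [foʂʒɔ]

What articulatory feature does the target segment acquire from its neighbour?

The segment that alternates is /β/, which surfaces as [b] when adjacent to /ɢ/.
The change fricative → stop matches the manner of the preceding /ɢ/, identifying this as manner assimilation.
The other alternating form patterns the same way: /β/ → [b] after /ɟ/ (fricative → stop, matching a stop) — only manner changes, and always toward the preceding segment.
No alternation appears in [foʂʒɔ]: there the adjacent consonants already agree in manner (/ʒ/ and /ʂ/ are both fricatives), so this form is consistent with the same rule.

manner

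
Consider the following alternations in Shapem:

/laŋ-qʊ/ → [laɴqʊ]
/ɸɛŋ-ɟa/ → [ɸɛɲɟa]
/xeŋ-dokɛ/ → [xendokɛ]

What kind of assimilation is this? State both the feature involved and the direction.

Comparing underlying and surface forms, /ŋ/ → [ɴ] is the alternation; the neighbouring /q/ is constant.
/ŋ/ is velar while /q/ is uvular; the output [ɴ] is uvular, matching the trigger — so the feature that spreads is place.
Manner and voice are unchanged, so the assimilation is partial, not total.
Checking the remaining alternations: /ŋ/ → [ɲ] before /ɟ/ (velar → palatal, matching palatal); /ŋ/ → [n] before /d/ (velar → alveolar, matching alveolar) — only place changes, and always toward the following segment.
The trigger is the following segment, so the direction is regressive (anticipatory).

regressive place assimilation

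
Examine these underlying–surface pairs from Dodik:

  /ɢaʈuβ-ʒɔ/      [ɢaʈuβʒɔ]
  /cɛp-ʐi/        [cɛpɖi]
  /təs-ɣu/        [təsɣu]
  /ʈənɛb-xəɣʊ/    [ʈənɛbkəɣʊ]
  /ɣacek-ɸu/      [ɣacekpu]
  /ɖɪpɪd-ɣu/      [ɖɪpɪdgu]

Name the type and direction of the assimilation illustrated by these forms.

Comparing underlying and surface forms, /ʐ/ → [ɖ] is the alternation; the neighbouring /p/ is constant.
The change fricative → stop matches the manner of the preceding /p/, identifying this as manner assimilation.
Place and voice are unchanged, so the assimilation is partial, not total.
Checking the remaining alternations: /x/ → [k] after /b/ (fricative → stop, matching a stop); /ɸ/ → [p] after /k/ (fricative → stop, matching a stop); /ɣ/ → [g] after /d/ (fricative → stop, matching a stop) — only manner changes, and always toward the preceding segment.
Nothing changes in [ɢaʈuβʒɔ], [təsɣu]: there the adjacent consonants already agree in manner (/ʒ/ and /β/ are both fricatives; /ɣ/ and /s/ are both fricatives), so these forms are consistent with the same rule.
The trigger is the preceding segment, so the direction is progressive (perseverative).

progressive manner assimilation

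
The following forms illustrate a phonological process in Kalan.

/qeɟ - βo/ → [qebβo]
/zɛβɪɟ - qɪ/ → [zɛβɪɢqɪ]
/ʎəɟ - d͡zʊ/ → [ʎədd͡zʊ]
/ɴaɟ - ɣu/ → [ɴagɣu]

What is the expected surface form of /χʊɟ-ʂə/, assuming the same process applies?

[χʊɖʂə]

The data show regressive place assimilation: /ɟ/ → [b] before /β/; /ɟ/ → [ɢ] before /q/; /ɟ/ → [d] before /d͡z/; /ɟ/ → [g] before /ɣ/. In each pair only place changes, matching the following consonant, while manner and voice stay constant.
The rule targets /ɟ/ (voiced palatal stop), which sits before the trigger /ʂ/ (retroflex).
The voiced retroflex stop is [ɖ], so /ɟ/ → [ɖ].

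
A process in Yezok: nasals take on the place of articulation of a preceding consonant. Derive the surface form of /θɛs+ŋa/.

/ŋ/ is a voiced velar nasal. The preceding trigger /s/ is alveolar, so /ŋ/ must become alveolar as well.
Changing only its place to alveolar gives [n] — the voiced alveolar nasal.

[θɛsna]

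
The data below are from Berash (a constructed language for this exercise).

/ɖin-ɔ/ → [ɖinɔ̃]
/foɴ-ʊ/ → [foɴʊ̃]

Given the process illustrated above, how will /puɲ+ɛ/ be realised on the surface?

[puɲɛ̃]

The data show progressive nasality assimilation (vowel nasalisation): /ɔ/ → [ɔ̃] after /n/; /ʊ/ → [ʊ̃] after /ɴ/ — a vowel is nasalised by an immediately preceding nasal consonant.
/ɛ/ sits next to the nasal /ɲ/ and is therefore nasalised to [ɛ̃].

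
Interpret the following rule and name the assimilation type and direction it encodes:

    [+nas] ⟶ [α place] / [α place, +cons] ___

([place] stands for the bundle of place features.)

The rule copies the place features (abbreviated [place]) from the environment onto the target, so the assimilating feature is place.
Since the environment is written before the underscore, the trigger precedes the target; the direction is progressive.

progressive place assimilation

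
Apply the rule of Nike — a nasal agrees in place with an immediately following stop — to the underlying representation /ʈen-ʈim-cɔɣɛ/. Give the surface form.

The rule targets /n/ (voiced alveolar nasal), which sits before the trigger /ʈ/ (retroflex).
A voiced retroflex nasal is [ɳ], so the surface segment is [ɳ].
At the second juncture, /m/ likewise becomes [ɲ] adjacent to /c/.

[ʈeɳʈiɲcɔɣɛ]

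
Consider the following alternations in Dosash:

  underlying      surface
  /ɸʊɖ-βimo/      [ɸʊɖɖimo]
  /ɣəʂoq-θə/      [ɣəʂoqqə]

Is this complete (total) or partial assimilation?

Comparing underlying and surface forms, /β/ → [ɖ] is the alternation; the neighbouring /ɖ/ is constant.
The output [ɖ] is identical to the trigger /ɖ/ — every feature (place, manner, voicing) has been copied — so this is total assimilation.
The remaining alternation confirms this: /θ/ → [q] after /q/ — in each case the output is a copy of the preceding consonant.

total assimilation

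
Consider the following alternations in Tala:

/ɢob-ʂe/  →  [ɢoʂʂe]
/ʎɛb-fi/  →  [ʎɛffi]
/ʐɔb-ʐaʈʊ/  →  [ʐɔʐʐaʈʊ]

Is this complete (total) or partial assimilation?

total assimilation

Comparing underlying and surface forms, /b/ → [ʂ] is the alternation; the neighbouring /ʂ/ is constant.
The output [ʂ] is identical to the trigger /ʂ/ — every feature (place, manner, voicing) has been copied — so this is total assimilation.
The other forms behave the same way: /b/ → [f] before /f/; /b/ → [ʐ] before /ʐ/ — in each case the output is a copy of the following consonant.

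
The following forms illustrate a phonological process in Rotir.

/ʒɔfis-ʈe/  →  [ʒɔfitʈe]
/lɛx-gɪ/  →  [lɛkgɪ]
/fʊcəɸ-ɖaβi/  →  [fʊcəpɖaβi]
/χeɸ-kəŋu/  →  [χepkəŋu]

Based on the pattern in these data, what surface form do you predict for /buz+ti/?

[budti]

The data show regressive manner assimilation: /s/ → [t] before /ʈ/; /x/ → [k] before /g/; /ɸ/ → [p] before /ɖ/; /ɸ/ → [p] before /k/. In each pair only manner changes, matching the following consonant, while place and voice stay constant.
The rule targets /z/ (voiced alveolar fricative), which sits before the trigger /t/ (stop).
The voiced alveolar stop is [d], so /z/ → [d].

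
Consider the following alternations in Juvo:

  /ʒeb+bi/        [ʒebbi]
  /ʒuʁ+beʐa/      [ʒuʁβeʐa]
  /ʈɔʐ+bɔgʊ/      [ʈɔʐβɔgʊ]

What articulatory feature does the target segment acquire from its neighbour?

Underlying /b/ is realised as [β] next to /ʁ/; /ʁ/ itself does not change.
/b/ is a stop while /ʁ/ is a fricative; the output [β] is a fricative, matching the trigger — so the feature that spreads is manner.
The same holds elsewhere in the data: /b/ → [β] after /ʐ/ (stop → fricative, matching a fricative) — only manner changes, and always toward the preceding segment.
No alternation appears in [ʒebbi]: there the adjacent consonants already agree in manner (/b/ and /b/ are both stops), so this form is consistent with the same rule.

manner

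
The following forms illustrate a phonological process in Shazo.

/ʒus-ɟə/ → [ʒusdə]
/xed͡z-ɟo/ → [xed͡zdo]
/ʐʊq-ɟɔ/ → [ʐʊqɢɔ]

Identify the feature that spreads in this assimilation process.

place

Underlying /ɟ/ is realised as [d] next to /s/; /s/ itself does not change.
The change palatal → alveolar matches the place of the preceding /s/, identifying this as place assimilation.
Checking the remaining alternations: /ɟ/ → [d] after /d͡z/ (palatal → alveolar, matching alveolar); /ɟ/ → [ɢ] after /q/ (palatal → uvular, matching uvular) — only place changes, and always toward the preceding segment.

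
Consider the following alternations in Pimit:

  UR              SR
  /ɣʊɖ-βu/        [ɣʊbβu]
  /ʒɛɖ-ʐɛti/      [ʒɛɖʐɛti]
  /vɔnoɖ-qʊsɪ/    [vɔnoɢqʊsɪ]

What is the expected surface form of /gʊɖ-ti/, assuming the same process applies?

[gʊdti]

The data show regressive place assimilation: /ɖ/ → [b] before /β/; /ɖ/ → [ɢ] before /q/. In each pair only place changes, matching the following consonant, while manner and voice stay constant.
No alternation appears in [ʒɛɖʐɛti]: there the adjacent consonants already agree in place (/ɖ/ and /ʐ/ are both retroflex), so this form is consistent with the same rule.
/ɖ/ is a voiced retroflex stop. The following trigger /t/ is alveolar, so /ɖ/ must become alveolar as well.
The voiced alveolar stop is [d], so /ɖ/ → [d].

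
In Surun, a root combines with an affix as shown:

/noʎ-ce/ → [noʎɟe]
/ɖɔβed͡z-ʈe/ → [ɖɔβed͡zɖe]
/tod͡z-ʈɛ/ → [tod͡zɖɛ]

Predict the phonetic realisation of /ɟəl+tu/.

[ɟəldu]

The data show progressive voicing assimilation: /c/ → [ɟ] after /ʎ/; /ʈ/ → [ɖ] after /d͡z/. In each pair only voicing changes, matching the preceding consonant, while place and manner stay constant.
/t/ is a voiceless alveolar stop. The preceding trigger /l/ is voiced, so /t/ must become voiced as well.
A voiced alveolar stop is [d], so the surface segment is [d].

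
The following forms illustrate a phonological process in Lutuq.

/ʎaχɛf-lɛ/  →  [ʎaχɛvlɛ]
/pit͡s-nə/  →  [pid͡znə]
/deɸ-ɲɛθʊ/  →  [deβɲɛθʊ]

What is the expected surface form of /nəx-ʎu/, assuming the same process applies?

[nəɣʎu]

The data show regressive voicing assimilation: /f/ → [v] before /l/; /t͡s/ → [d͡z] before /n/; /ɸ/ → [β] before /ɲ/. In each pair only voicing changes, matching the following consonant, while place and manner stay constant.
The rule targets /x/ (voiceless velar fricative), which sits before the trigger /ʎ/ (voiced).
A voiced velar fricative is [ɣ], so the surface segment is [ɣ].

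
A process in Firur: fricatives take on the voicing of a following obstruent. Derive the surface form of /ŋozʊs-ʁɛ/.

[ŋozʊzʁɛ]

/s/ is a voiceless alveolar fricative. The following trigger /ʁ/ is voiced, so /s/ must become voiced as well.
The voiced alveolar fricative is [z], so /s/ → [z].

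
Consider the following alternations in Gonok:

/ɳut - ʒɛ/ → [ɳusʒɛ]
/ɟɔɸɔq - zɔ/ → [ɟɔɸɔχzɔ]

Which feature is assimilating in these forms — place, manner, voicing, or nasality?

Underlying /t/ is realised as [s] next to /ʒ/; /ʒ/ itself does not change.
/t/ is a stop while /ʒ/ is a fricative; the output [s] is a fricative, matching the trigger — so the feature that spreads is manner.
Checking the remaining alternation: /q/ → [χ] before /z/ (stop → fricative, matching a fricative) — only manner changes, and always toward the following segment.

manner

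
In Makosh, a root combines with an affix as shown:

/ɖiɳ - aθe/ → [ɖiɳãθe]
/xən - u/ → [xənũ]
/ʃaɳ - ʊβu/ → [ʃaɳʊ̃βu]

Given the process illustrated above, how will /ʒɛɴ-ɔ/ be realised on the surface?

The data show progressive nasality assimilation (vowel nasalisation): /a/ → [ã] after /ɳ/; /u/ → [ũ] after /n/; /ʊ/ → [ʊ̃] after /ɳ/ — a vowel is nasalised by an immediately preceding nasal consonant.
/ɔ/ sits next to the nasal /ɴ/ and is therefore nasalised to [ɔ̃].

[ʒɛɴɔ̃]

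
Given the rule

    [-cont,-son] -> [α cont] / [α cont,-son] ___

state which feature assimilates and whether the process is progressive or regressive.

progressive manner assimilation

The shared variable α links the value of [cont] on the target to that of the neighbouring obstruent. [cont] distinguishes stops from fricatives — a manner-of-articulation feature — so this is manner assimilation.
Since the environment is written before the underscore, the trigger precedes the target; the direction is progressive.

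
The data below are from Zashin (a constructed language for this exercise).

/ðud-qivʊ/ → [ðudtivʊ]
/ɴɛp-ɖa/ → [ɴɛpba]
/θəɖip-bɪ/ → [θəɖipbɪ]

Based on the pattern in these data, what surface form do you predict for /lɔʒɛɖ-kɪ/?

[lɔʒɛɖʈɪ]

The data show progressive place assimilation: /q/ → [t] after /d/; /ɖ/ → [b] after /p/. In each pair only place changes, matching the preceding consonant, while manner and voice stay constant.
No alternation appears in [θəɖipbɪ]: there the adjacent consonants already agree in place (/b/ and /p/ are both bilabial), so this form is consistent with the same rule.
/k/ is a voiceless velar stop. The preceding trigger /ɖ/ is retroflex, so /k/ must become retroflex as well.
A voiceless retroflex stop is [ʈ], so the surface segment is [ʈ].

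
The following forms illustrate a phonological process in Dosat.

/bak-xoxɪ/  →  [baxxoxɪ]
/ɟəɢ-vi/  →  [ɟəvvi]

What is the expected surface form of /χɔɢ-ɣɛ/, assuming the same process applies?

[χɔɣɣɛ]

The data show regressive total assimilation (/k/ → [x] before /x/; /ɢ/ → [v] before /v/): in every case the target segment becomes identical to its following neighbour, copying more than a single feature.
/ɢ/ is the segment targeted by the rule; it sits immediately before /ɣ/, so it assimilates completely and surfaces as [ɣ].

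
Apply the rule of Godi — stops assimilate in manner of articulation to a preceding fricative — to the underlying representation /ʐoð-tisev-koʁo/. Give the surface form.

[ʐoðsisevxoʁo]

/t/ is a voiceless alveolar stop. The preceding trigger /ð/ is a fricative, so /t/ must become a fricative as well.
A voiceless alveolar fricative is [s], so the surface segment is [s].
At the second juncture, /k/ likewise becomes [x] adjacent to /v/.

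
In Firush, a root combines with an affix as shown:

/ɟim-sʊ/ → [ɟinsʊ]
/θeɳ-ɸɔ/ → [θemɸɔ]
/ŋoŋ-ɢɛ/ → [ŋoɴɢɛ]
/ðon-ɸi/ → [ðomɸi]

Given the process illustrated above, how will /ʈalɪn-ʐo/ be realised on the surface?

The data show regressive place assimilation: /m/ → [n] before /s/; /ɳ/ → [m] before /ɸ/; /ŋ/ → [ɴ] before /ɢ/; /n/ → [m] before /ɸ/. In each pair only place changes, matching the following consonant, while manner and voice stay constant.
/n/ is a voiced alveolar nasal. The following trigger /ʐ/ is retroflex, so /n/ must become retroflex as well.
The voiced retroflex nasal is [ɳ], so /n/ → [ɳ].

[ʈalɪɳʐo]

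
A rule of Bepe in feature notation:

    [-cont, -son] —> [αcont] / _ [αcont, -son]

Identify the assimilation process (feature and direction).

regressive manner assimilation

The shared variable α links the value of [cont] on the target to that of the neighbouring obstruent. [cont] distinguishes stops from fricatives — a manner-of-articulation feature — so this is manner assimilation.
The conditioning segment sits to the right of the focus bar, meaning the trigger follows the segment that changes — regressive assimilation.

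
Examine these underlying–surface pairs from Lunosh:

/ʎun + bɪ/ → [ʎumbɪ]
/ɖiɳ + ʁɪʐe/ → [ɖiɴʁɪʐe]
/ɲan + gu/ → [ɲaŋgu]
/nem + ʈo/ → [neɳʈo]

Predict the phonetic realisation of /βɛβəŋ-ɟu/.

The data show regressive place assimilation: /n/ → [m] before /b/; /ɳ/ → [ɴ] before /ʁ/; /n/ → [ŋ] before /g/; /m/ → [ɳ] before /ʈ/. In each pair only place changes, matching the following consonant, while manner and voice stay constant.
The rule targets /ŋ/ (voiced velar nasal), which sits before the trigger /ɟ/ (palatal).
A voiced palatal nasal is [ɲ], so the surface segment is [ɲ].

[βɛβəɲɟu]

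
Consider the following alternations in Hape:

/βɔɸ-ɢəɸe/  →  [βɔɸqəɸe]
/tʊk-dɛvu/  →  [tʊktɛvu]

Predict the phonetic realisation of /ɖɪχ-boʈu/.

The data show progressive voicing assimilation: /ɢ/ → [q] after /ɸ/; /d/ → [t] after /k/. In each pair only voicing changes, matching the preceding consonant, while place and manner stay constant.
The rule targets /b/ (voiced bilabial stop), which sits after the trigger /χ/ (voiceless).
A voiceless bilabial stop is [p], so the surface segment is [p].

[ɖɪχpoʈu]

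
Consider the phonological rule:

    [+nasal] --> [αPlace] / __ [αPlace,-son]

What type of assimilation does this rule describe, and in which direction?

The rule copies the place features (abbreviated [Place]) from the environment onto the target, so the assimilating feature is place.
The conditioning segment sits to the right of the focus bar, meaning the trigger follows the segment that changes — regressive assimilation.

regressive place assimilation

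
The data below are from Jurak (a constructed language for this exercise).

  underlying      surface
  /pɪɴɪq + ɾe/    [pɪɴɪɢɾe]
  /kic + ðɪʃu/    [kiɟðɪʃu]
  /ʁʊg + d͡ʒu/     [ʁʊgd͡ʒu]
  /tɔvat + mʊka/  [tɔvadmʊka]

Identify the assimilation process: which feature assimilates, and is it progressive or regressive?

Comparing underlying and surface forms, /q/ → [ɢ] is the alternation; the neighbouring /ɾ/ is constant.
/q/ is voiceless while /ɾ/ is voiced; the output [ɢ] is voiced, matching the trigger — so the feature that spreads is voicing.
Place and manner are unchanged, so the assimilation is partial, not total.
Checking the remaining alternations: /c/ → [ɟ] before /ð/ (voiceless → voiced, matching voiced); /t/ → [d] before /m/ (voiceless → voiced, matching voiced) — only voicing changes, and always toward the following segment.
Nothing changes in [ʁʊgd͡ʒu]: there the adjacent consonants already agree in voicing (/g/ and /d͡ʒ/ are both voiced), so this form is consistent with the same rule.
Since the segment that changes precedes the conditioning segment, the assimilation is regressive.

regressive voicing assimilation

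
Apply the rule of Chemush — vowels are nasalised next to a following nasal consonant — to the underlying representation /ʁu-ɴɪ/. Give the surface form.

/u/ sits next to the nasal /ɴ/ and is therefore nasalised to [ũ].

[ʁũɴɪ]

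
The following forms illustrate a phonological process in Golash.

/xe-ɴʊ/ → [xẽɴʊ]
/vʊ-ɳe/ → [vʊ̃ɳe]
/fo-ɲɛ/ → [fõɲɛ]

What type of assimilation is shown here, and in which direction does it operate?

The vowel /e/ surfaces as nasalised [ẽ] next to the following nasal /ɴ/ — it has acquired the [+nasal] feature of its neighbour.
The other forms show the same pattern: /ʊ/ → [ʊ̃] before /ɳ/; /o/ → [õ] before /ɲ/ — each time a vowel is nasalised next to a following nasal.
Because the conditioning nasal is to the right of the vowel that changes, the process is regressive (anticipatory).

regressive nasality assimilation (vowel nasalisation)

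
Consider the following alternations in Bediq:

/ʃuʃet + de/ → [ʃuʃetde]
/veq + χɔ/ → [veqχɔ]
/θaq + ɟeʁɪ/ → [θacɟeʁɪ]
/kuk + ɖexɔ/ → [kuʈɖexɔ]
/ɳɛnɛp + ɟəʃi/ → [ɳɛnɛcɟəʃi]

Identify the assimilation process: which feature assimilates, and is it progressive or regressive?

Underlying /q/ is realised as [c] next to /ɟ/; /ɟ/ itself does not change.
/q/ is uvular while /ɟ/ is palatal; the output [c] is palatal, matching the trigger — so the feature that spreads is place.
Manner and voice are unchanged, so the assimilation is partial, not total.
The same holds elsewhere in the data: /k/ → [ʈ] before /ɖ/ (velar → retroflex, matching retroflex); /p/ → [c] before /ɟ/ (bilabial → palatal, matching palatal) — only place changes, and always toward the following segment.
No alternation appears in [ʃuʃetde], [veqχɔ]: there the adjacent consonants already agree in place (/t/ and /d/ are both alveolar; /q/ and /χ/ are both uvular), so these forms are consistent with the same rule.
The trigger is the following segment, so the direction is regressive (anticipatory).

regressive place assimilation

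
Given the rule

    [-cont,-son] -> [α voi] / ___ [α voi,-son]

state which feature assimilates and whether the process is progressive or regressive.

regressive voicing assimilation

The rule copies [voi] from the environment onto the target, so the assimilating feature is voicing.
The conditioning segment sits to the right of the focus bar, meaning the trigger follows the segment that changes — regressive assimilation.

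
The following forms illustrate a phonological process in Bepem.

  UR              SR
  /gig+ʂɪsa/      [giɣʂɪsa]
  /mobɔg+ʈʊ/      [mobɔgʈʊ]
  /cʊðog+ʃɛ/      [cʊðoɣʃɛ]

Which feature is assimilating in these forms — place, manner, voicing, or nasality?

manner

The segment that alternates is /g/, which surfaces as [ɣ] when adjacent to /ʂ/.
The change stop → fricative matches the manner of the following /ʂ/, identifying this as manner assimilation.
The other alternating form patterns the same way: /g/ → [ɣ] before /ʃ/ (stop → fricative, matching a fricative) — only manner changes, and always toward the following segment.
No alternation appears in [mobɔgʈʊ]: there the adjacent consonants already agree in manner (/g/ and /ʈ/ are both stops), so this form is consistent with the same rule.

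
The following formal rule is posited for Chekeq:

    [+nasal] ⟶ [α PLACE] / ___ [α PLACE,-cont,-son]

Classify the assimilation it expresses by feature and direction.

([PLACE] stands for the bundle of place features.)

regressive place assimilation

The rule copies the place features (abbreviated [PLACE]) from the environment onto the target, so the assimilating feature is place.
Since the environment is written after the underscore, the trigger follows the target; the direction is regressive.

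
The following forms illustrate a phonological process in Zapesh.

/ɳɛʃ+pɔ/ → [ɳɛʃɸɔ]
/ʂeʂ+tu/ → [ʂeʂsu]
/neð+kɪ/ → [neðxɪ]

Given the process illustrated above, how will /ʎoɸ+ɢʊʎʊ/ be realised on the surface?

The data show progressive manner assimilation: /p/ → [ɸ] after /ʃ/; /t/ → [s] after /ʂ/; /k/ → [x] after /ð/. In each pair only manner changes, matching the preceding consonant, while place and voice stay constant.
/ɢ/ is a voiced uvular stop. The preceding trigger /ɸ/ is a fricative, so /ɢ/ must become a fricative as well.
The voiced uvular fricative is [ʁ], so /ɢ/ → [ʁ].

[ʎoɸʁʊʎʊ]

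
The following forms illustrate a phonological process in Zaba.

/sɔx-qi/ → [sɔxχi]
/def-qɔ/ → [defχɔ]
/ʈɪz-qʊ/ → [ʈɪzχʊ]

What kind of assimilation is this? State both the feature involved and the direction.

Underlying /q/ is realised as [χ] next to /x/; /x/ itself does not change.
/q/ is a stop while /x/ is a fricative; the output [χ] is a fricative, matching the trigger — so the feature that spreads is manner.
Place and voice are unchanged, so the assimilation is partial, not total.
The same holds elsewhere in the data: /q/ → [χ] after /f/ (stop → fricative, matching a fricative); /q/ → [χ] after /z/ (stop → fricative, matching a fricative) — only manner changes, and always toward the preceding segment.
The trigger is the preceding segment, so the direction is progressive (perseverative).

progressive manner assimilation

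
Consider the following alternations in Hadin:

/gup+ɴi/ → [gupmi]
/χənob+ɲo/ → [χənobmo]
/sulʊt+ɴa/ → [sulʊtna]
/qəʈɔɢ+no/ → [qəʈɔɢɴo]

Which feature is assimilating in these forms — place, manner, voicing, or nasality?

place

The segment that alternates is /ɴ/, which surfaces as [m] when adjacent to /p/.
The change uvular → bilabial matches the place of the preceding /p/, identifying this as place assimilation.
Checking the remaining alternations: /ɲ/ → [m] after /b/ (palatal → bilabial, matching bilabial); /ɴ/ → [n] after /t/ (uvular → alveolar, matching alveolar); /n/ → [ɴ] after /ɢ/ (alveolar → uvular, matching uvular) — only place changes, and always toward the preceding segment.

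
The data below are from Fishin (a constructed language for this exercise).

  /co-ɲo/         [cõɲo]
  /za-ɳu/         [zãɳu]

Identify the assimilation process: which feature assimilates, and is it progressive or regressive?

The vowel /o/ surfaces as nasalised [õ] next to the following nasal /ɲ/ — it has acquired the [+nasal] feature of its neighbour.
Likewise in the remaining data: /a/ → [ã] before /ɳ/ — each time a vowel is nasalised next to a following nasal.
Because the conditioning nasal is to the right of the vowel that changes, the process is regressive (anticipatory).

regressive nasality assimilation (vowel nasalisation)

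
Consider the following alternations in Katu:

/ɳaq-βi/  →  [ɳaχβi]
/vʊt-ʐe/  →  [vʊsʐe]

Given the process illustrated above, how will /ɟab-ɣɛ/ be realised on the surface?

[ɟaβɣɛ]

The data show regressive manner assimilation: /q/ → [χ] before /β/; /t/ → [s] before /ʐ/. In each pair only manner changes, matching the following consonant, while place and voice stay constant.
The rule targets /b/ (voiced bilabial stop), which sits before the trigger /ɣ/ (fricative).
A voiced bilabial fricative is [β], so the surface segment is [β].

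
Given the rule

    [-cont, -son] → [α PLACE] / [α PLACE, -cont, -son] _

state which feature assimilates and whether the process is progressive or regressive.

The rule copies the place features (abbreviated [PLACE]) from the environment onto the target, so the assimilating feature is place.
The conditioning segment sits to the left of the focus bar, meaning the trigger precedes the segment that changes — progressive assimilation.

progressive place assimilation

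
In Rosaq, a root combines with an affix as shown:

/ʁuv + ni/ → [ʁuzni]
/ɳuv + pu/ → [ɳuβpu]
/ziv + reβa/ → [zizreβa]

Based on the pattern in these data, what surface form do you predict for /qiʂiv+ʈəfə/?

The data show regressive place assimilation: /v/ → [z] before /n/; /v/ → [β] before /p/; /v/ → [z] before /r/. In each pair only place changes, matching the following consonant, while manner and voice stay constant.
The rule targets /v/ (voiced labiodental fricative), which sits before the trigger /ʈ/ (retroflex).
Changing only its place to retroflex gives [ʐ] — the voiced retroflex fricative.

[qiʂiʐʈəfə]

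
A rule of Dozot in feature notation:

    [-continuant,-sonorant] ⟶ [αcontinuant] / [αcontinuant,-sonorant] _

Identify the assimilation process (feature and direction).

The shared variable α links the value of [continuant] on the target to that of the neighbouring obstruent. [continuant] distinguishes stops from fricatives — a manner-of-articulation feature — so this is manner assimilation.
Since the environment is written before the underscore, the trigger precedes the target; the direction is progressive.

progressive manner assimilation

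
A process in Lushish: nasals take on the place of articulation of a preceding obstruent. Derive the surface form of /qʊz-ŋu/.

/ŋ/ is a voiced velar nasal. The preceding trigger /z/ is alveolar, so /ŋ/ must become alveolar as well.
Changing only its place to alveolar gives [n] — the voiced alveolar nasal.

[qʊznu]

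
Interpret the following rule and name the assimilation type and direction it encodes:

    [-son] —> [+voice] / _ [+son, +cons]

The structural change is [+voice], and the conditioning segment [+son, +cons] (a sonorant consonant) is itself voiced, so the target comes to share the voicing of its neighbour — voicing assimilation.
The conditioning segment sits to the right of the focus bar, meaning the trigger follows the segment that changes — regressive assimilation.

regressive voicing assimilation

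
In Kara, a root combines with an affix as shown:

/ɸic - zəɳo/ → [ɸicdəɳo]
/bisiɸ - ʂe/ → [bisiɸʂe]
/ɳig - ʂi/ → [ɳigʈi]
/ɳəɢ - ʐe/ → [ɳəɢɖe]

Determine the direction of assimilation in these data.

Underlying /z/ is realised as [d] next to /c/; /c/ itself does not change.
/z/ is a fricative while /c/ is a stop; the output [d] is a stop, matching the trigger — so the feature that spreads is manner.
The same holds elsewhere in the data: /ʂ/ → [ʈ] after /g/ (fricative → stop, matching a stop); /ʐ/ → [ɖ] after /ɢ/ (fricative → stop, matching a stop) — only manner changes, and always toward the preceding segment.
Nothing changes in [bisiɸʂe]: there the adjacent consonants already agree in manner (/ʂ/ and /ɸ/ are both fricatives), so this form is consistent with the same rule.
Since the segment that changes follows the conditioning segment, the assimilation is progressive.

progressive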